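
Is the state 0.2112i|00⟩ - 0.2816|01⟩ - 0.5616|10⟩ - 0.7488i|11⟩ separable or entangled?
Separable

Writing the state as a|00⟩ + b|01⟩ + c|10⟩ + d|11⟩, it is a product state iff ad − bc = 0.
Here (a, b, c, d) = (0.2112i, -0.2816, -0.5616, -0.7488i): ad − bc = (0.2112i)(-0.7488i) − (-0.2816)(-0.5616) = 0, so the state is separable.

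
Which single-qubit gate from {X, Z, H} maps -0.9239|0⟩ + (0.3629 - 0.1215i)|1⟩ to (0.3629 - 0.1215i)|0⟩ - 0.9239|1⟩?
X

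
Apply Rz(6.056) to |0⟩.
(-0.9936 - 0.1133i)|0⟩

Rz(6.056) = [[e^(−iθ/2), 0], [0, e^(iθ/2)]] with e^(±iθ/2) = cos(θ/2) ± i·sin(θ/2); θ = 6.056, cos(θ/2) ≈ -0.993555, sin(θ/2) ≈ 0.113349.
With a = amp(|0⟩) = 1 and b = amp(|1⟩) = 0:
new amp(|0⟩) = (-0.993555 - 0.113349i)·a = (-0.9936 - 0.1133i)
new amp(|1⟩) = (-0.993555 + 0.113349i)·b = 0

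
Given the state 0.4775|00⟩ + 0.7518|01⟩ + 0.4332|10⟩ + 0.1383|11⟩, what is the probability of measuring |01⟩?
0.5652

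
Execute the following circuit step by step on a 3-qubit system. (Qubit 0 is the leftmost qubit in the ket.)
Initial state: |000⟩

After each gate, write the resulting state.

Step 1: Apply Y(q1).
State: i|010⟩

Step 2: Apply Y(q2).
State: -|011⟩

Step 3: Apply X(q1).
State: -|001⟩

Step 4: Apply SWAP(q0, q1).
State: -|001⟩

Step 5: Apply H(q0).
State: -1/√2|001⟩ - 1/√2|101⟩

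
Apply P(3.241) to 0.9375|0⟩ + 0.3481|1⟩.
0.9375|0⟩ + (-0.3464 - 0.03455i)|1⟩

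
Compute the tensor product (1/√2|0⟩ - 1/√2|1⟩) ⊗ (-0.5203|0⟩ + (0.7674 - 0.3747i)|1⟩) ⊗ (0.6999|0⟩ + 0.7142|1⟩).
-0.2575|000⟩ - 0.2628|001⟩ + (0.3798 - 0.1854i)|010⟩ + (0.3875 - 0.1892i)|011⟩ + 0.2575|100⟩ + 0.2628|101⟩ + (-0.3798 + 0.1854i)|110⟩ + (-0.3875 + 0.1892i)|111⟩

amp(|b₁b₂…⟩) = product of the factor amplitudes for bits b₁, b₂, …; only kets whose every factor amplitude is nonzero survive.
|000⟩: (1/√2)(-0.5203)(0.6999) = -0.2575
|001⟩: (1/√2)(-0.5203)(0.7142) = -0.2628
|010⟩: (1/√2)(0.7674 - 0.3747i)(0.6999) = (0.3798 - 0.1854i)
|011⟩: (1/√2)(0.7674 - 0.3747i)(0.7142) = (0.3875 - 0.1892i)
|100⟩: (-1/√2)(-0.5203)(0.6999) = 0.2575
|101⟩: (-1/√2)(-0.5203)(0.7142) = 0.2628
|110⟩: (-1/√2)(0.7674 - 0.3747i)(0.6999) = (-0.3798 + 0.1854i)
|111⟩: (-1/√2)(0.7674 - 0.3747i)(0.7142) = (-0.3875 + 0.1892i)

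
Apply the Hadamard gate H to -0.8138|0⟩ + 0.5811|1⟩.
-0.1645|0⟩ - 0.9863|1⟩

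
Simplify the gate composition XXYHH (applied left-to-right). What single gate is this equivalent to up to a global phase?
Y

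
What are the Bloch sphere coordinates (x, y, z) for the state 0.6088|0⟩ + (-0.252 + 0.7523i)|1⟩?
(-0.3068, 0.916, -0.2588)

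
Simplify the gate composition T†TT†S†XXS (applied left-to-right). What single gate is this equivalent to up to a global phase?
T†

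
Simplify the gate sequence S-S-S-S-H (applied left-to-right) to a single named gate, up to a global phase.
H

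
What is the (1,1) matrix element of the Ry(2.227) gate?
0.4415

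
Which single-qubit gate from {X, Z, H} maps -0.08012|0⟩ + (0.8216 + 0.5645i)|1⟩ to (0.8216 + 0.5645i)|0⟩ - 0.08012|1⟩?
X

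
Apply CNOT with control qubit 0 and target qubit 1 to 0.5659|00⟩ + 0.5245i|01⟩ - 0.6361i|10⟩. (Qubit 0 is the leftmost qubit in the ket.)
0.5659|00⟩ + 0.5245i|01⟩ - 0.6361i|11⟩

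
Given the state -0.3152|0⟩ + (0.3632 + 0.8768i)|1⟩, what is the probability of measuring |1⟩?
0.9007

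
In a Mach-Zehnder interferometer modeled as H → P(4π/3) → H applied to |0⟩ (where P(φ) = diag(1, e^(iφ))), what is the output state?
(0.25 - 0.433i)|0⟩ + (0.75 + 0.433i)|1⟩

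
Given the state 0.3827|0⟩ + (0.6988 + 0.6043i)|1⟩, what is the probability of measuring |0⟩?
0.1465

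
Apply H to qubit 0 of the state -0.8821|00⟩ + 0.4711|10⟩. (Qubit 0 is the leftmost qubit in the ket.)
-0.2906|00⟩ - 0.9569|10⟩

H on qubit 0 mixes each pair of kets that differ only in qubit 0: amplitudes (a, b) of (|…0…⟩, |…1…⟩) become ((a + b)/√2, (a − b)/√2). Kets absent from the input have amplitude 0.
(|00⟩, |10⟩): (a, b) = (-0.8821, 0.4711) → (-0.2906, -0.9569)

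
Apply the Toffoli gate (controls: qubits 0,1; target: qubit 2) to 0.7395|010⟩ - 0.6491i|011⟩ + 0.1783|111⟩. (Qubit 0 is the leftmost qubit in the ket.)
0.7395|010⟩ - 0.6491i|011⟩ + 0.1783|110⟩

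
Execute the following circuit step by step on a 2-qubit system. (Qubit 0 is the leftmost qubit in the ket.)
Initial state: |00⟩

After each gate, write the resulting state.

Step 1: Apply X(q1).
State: |01⟩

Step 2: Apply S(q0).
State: |01⟩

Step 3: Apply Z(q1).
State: -|01⟩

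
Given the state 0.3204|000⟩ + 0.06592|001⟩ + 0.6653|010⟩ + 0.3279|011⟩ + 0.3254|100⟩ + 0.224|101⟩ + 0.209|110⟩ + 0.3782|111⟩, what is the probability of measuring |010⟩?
0.4426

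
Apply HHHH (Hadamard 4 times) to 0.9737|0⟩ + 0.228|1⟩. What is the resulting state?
0.9737|0⟩ + 0.228|1⟩

H² = I, so an even number of Hadamards cancels: H^4 = I and the state is unchanged.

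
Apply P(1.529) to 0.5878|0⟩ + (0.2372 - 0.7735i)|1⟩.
0.5878|0⟩ + (0.7827 + 0.2047i)|1⟩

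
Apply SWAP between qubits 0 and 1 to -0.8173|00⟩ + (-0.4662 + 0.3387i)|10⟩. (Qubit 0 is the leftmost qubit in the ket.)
-0.8173|00⟩ + (-0.4662 + 0.3387i)|01⟩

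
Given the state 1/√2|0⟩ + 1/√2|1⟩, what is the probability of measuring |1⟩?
1/2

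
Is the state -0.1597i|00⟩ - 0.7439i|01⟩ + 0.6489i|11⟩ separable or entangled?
Entangled

Writing the state as a|00⟩ + b|01⟩ + c|10⟩ + d|11⟩, it is a product state iff ad − bc = 0.
Here (a, b, c, d) = (-0.1597i, -0.7439i, 0, 0.6489i): ad − bc = (-0.1597i)(0.6489i) − (-0.7439i)(0) = 0.1036 ≠ 0, so the state is entangled.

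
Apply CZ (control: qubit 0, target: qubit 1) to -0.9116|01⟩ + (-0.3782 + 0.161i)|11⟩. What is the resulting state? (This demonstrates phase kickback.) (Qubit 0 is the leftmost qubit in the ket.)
-0.9116|01⟩ + (0.3782 - 0.161i)|11⟩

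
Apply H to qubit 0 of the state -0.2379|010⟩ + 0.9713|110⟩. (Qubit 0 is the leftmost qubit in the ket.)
0.5186|010⟩ - 0.855|110⟩

H on qubit 0 mixes each pair of kets that differ only in qubit 0: amplitudes (a, b) of (|…0…⟩, |…1…⟩) become ((a + b)/√2, (a − b)/√2). Kets absent from the input have amplitude 0.
(|010⟩, |110⟩): (a, b) = (-0.2379, 0.9713) → (0.5186, -0.855)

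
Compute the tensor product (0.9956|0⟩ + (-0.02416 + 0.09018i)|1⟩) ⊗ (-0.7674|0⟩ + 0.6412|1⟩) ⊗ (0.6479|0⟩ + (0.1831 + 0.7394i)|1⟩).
-0.495|000⟩ + (-0.1399 - 0.5649i)|001⟩ + 0.4136|010⟩ + (0.1169 + 0.472i)|011⟩ + (0.01201 - 0.04484i)|100⟩ + (0.05456 + 0.001037i)|101⟩ + (-0.01004 + 0.03746i)|110⟩ + (-0.04559 - 0.0008669i)|111⟩

amp(|b₁b₂…⟩) = product of the factor amplitudes for bits b₁, b₂, …; only kets whose every factor amplitude is nonzero survive.
|000⟩: (0.9956)(-0.7674)(0.6479) = -0.495
|001⟩: (0.9956)(-0.7674)(0.1831 + 0.7394i) = (-0.1399 - 0.5649i)
|010⟩: (0.9956)(0.6412)(0.6479) = 0.4136
|011⟩: (0.9956)(0.6412)(0.1831 + 0.7394i) = (0.1169 + 0.472i)
|100⟩: (-0.02416 + 0.09018i)(-0.7674)(0.6479) = (0.01201 - 0.04484i)
|101⟩: (-0.02416 + 0.09018i)(-0.7674)(0.1831 + 0.7394i) = (0.05456 + 0.001037i)
|110⟩: (-0.02416 + 0.09018i)(0.6412)(0.6479) = (-0.01004 + 0.03746i)
|111⟩: (-0.02416 + 0.09018i)(0.6412)(0.1831 + 0.7394i) = (-0.04559 - 0.0008669i)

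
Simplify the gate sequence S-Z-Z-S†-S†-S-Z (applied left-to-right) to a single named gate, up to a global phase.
Z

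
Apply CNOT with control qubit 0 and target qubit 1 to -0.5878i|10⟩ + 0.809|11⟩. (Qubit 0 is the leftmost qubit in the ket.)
0.809|10⟩ - 0.5878i|11⟩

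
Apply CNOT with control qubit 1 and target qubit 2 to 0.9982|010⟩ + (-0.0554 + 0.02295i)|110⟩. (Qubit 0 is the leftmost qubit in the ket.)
0.9982|011⟩ + (-0.0554 + 0.02295i)|111⟩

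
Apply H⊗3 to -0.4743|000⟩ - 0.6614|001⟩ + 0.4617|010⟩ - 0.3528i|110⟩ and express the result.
(-0.2383 - 0.1247i)|000⟩ + (0.2294 - 0.1247i)|001⟩ + (-0.5648 + 0.1247i)|010⟩ + (-0.09709 + 0.1247i)|011⟩ + (-0.2383 + 0.1247i)|100⟩ + (0.2294 + 0.1247i)|101⟩ + (-0.5648 - 0.1247i)|110⟩ + (-0.09709 - 0.1247i)|111⟩

H⊗3 gives amp(|y⟩) = (1/2√2) Σ_x (−1)^(x·y) amp(|x⟩), where x·y is the number of positions in which both x and y have a 1.
|000⟩: (-0.4743 - 0.6614 + 0.4617 - 0.3528i)/(2√2) = (-0.2383 - 0.1247i)
|001⟩: (-0.4743 + 0.6614 + 0.4617 - 0.3528i)/(2√2) = (0.2294 - 0.1247i)
|010⟩: (-0.4743 - 0.6614 - 0.4617 + 0.3528i)/(2√2) = (-0.5648 + 0.1247i)
|011⟩: (-0.4743 + 0.6614 - 0.4617 + 0.3528i)/(2√2) = (-0.09709 + 0.1247i)
|100⟩: (-0.4743 - 0.6614 + 0.4617 + 0.3528i)/(2√2) = (-0.2383 + 0.1247i)
|101⟩: (-0.4743 + 0.6614 + 0.4617 + 0.3528i)/(2√2) = (0.2294 + 0.1247i)
|110⟩: (-0.4743 - 0.6614 - 0.4617 - 0.3528i)/(2√2) = (-0.5648 - 0.1247i)
|111⟩: (-0.4743 + 0.6614 - 0.4617 - 0.3528i)/(2√2) = (-0.09709 - 0.1247i)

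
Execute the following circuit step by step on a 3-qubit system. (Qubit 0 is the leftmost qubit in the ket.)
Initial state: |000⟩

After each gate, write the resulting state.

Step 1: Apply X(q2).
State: |001⟩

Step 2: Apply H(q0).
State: 1/√2|001⟩ + 1/√2|101⟩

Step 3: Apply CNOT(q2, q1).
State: 1/√2|011⟩ + 1/√2|111⟩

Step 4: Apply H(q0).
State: |011⟩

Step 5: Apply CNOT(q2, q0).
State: |111⟩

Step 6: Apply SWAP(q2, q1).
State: |111⟩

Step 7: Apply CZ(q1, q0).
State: -|111⟩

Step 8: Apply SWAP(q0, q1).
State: -|111⟩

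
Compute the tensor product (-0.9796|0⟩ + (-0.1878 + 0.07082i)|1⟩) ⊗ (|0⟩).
-0.9796|00⟩ + (-0.1878 + 0.07082i)|10⟩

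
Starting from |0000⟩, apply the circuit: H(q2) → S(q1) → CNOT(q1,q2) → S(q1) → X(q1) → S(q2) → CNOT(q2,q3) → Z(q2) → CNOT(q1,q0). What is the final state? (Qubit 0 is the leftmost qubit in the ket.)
1/√2|1100⟩ - (1/√2)i|1111⟩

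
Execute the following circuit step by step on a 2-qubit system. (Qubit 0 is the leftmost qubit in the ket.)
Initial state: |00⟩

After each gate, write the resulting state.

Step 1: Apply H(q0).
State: 1/√2|00⟩ + 1/√2|10⟩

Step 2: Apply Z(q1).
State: 1/√2|00⟩ + 1/√2|10⟩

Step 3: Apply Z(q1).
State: 1/√2|00⟩ + 1/√2|10⟩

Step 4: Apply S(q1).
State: 1/√2|00⟩ + 1/√2|10⟩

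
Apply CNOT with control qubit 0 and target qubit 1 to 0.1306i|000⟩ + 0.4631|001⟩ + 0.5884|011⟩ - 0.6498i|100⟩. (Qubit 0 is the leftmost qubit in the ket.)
0.1306i|000⟩ + 0.4631|001⟩ + 0.5884|011⟩ - 0.6498i|110⟩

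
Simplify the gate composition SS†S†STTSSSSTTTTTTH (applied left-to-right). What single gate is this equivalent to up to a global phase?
H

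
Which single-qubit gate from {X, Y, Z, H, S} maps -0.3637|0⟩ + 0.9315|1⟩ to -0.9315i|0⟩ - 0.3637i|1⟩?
Y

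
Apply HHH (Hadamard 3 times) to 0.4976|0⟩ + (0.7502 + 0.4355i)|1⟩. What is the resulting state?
(0.8823 + 0.3079i)|0⟩ + (-0.1786 - 0.3079i)|1⟩

H² = I, so H^3 = H: a single Hadamard. With (a, b) = (0.4976, (0.7502 + 0.4355i)), H gives ((a + b)/√2, (a − b)/√2) = ((0.8823 + 0.3079i), (-0.1786 - 0.3079i)).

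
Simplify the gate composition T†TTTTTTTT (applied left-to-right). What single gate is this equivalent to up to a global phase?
T†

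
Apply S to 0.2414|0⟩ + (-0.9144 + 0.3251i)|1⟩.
0.2414|0⟩ + (-0.3251 - 0.9144i)|1⟩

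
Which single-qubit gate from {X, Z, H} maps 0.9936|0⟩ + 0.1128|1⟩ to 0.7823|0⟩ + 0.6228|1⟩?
H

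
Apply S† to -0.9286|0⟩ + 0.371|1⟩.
-0.9286|0⟩ - 0.371i|1⟩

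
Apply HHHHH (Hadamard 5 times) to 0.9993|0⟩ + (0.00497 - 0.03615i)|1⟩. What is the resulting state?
(0.7101 - 0.02556i)|0⟩ + (0.7031 + 0.02556i)|1⟩

H² = I, so H^5 = H: a single Hadamard. With (a, b) = (0.9993, (0.00497 - 0.03615i)), H gives ((a + b)/√2, (a − b)/√2) = ((0.7101 - 0.02556i), (0.7031 + 0.02556i)).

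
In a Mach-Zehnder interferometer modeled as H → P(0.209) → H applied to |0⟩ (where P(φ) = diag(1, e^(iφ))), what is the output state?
(0.9891 + 0.1037i)|0⟩ + (0.01088 - 0.1037i)|1⟩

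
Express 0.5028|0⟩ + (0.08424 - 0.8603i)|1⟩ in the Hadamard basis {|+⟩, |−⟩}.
(0.4151 - 0.6083i)|+⟩ + (0.296 + 0.6083i)|−⟩

With |ψ⟩ = α|0⟩ + β|1⟩, the Hadamard-basis coefficients are ⟨+|ψ⟩ = (α + β)/√2 and ⟨−|ψ⟩ = (α − β)/√2.
Here α = 0.5028, β = (0.08424 - 0.8603i): (α + β)/√2 = (0.4151 - 0.6083i), (α − β)/√2 = (0.296 + 0.6083i).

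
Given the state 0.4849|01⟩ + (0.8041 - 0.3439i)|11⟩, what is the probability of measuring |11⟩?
0.7648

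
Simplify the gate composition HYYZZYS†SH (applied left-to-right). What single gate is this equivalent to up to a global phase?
Y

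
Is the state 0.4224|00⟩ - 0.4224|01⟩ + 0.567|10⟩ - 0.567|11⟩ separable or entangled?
Separable

Writing the state as a|00⟩ + b|01⟩ + c|10⟩ + d|11⟩, it is a product state iff ad − bc = 0.
Here (a, b, c, d) = (0.4224, -0.4224, 0.567, -0.567): ad − bc = (0.4224)(-0.567) − (-0.4224)(0.567) = 0, so the state is separable.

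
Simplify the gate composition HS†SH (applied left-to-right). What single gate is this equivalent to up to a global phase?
I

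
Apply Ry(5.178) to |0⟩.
-0.8512|0⟩ + 0.5249|1⟩

Ry(5.178) = [[cos(θ/2), −sin(θ/2)], [sin(θ/2), cos(θ/2)]]; θ = 5.178, cos(θ/2) ≈ -0.851167, sin(θ/2) ≈ 0.524896.
With a = amp(|0⟩) = 1 and b = amp(|1⟩) = 0:
new amp(|0⟩) = (-0.851167)·a + (-0.524896)·b = -0.8512
new amp(|1⟩) = (0.524896)·a + (-0.851167)·b = 0.5249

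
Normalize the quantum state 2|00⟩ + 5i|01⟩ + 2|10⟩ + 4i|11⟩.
0.2857|00⟩ + 0.7143i|01⟩ + 0.2857|10⟩ + 0.5714i|11⟩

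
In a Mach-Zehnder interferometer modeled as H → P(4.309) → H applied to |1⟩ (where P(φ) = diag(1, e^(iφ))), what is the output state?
(0.6963 + 0.4599i)|0⟩ + (0.3037 - 0.4599i)|1⟩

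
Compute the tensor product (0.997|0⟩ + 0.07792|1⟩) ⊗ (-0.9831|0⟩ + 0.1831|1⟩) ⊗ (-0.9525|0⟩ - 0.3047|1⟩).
0.9336|000⟩ + 0.2987|001⟩ - 0.1739|010⟩ - 0.05562|011⟩ + 0.07296|100⟩ + 0.02334|101⟩ - 0.01359|110⟩ - 0.004347|111⟩

amp(|b₁b₂…⟩) = product of the factor amplitudes for bits b₁, b₂, …; only kets whose every factor amplitude is nonzero survive.
|000⟩: (0.997)(-0.9831)(-0.9525) = 0.9336
|001⟩: (0.997)(-0.9831)(-0.3047) = 0.2987
|010⟩: (0.997)(0.1831)(-0.9525) = -0.1739
|011⟩: (0.997)(0.1831)(-0.3047) = -0.05562
|100⟩: (0.07792)(-0.9831)(-0.9525) = 0.07296
|101⟩: (0.07792)(-0.9831)(-0.3047) = 0.02334
|110⟩: (0.07792)(0.1831)(-0.9525) = -0.01359
|111⟩: (0.07792)(0.1831)(-0.3047) = -0.004347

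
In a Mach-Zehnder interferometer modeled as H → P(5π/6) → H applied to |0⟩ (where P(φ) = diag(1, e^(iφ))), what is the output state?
(0.06699 + 0.25i)|0⟩ + (0.933 - 0.25i)|1⟩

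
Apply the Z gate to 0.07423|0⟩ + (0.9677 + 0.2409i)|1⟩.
0.07423|0⟩ + (-0.9677 - 0.2409i)|1⟩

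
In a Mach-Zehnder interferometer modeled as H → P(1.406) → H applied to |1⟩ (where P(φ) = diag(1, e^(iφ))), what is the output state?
(0.418 - 0.4932i)|0⟩ + (0.582 + 0.4932i)|1⟩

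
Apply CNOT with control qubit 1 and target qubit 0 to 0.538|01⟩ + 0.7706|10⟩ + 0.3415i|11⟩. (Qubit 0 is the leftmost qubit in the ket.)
0.3415i|01⟩ + 0.7706|10⟩ + 0.538|11⟩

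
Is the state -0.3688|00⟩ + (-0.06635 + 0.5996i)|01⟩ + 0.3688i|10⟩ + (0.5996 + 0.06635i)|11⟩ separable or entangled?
Separable

Writing the state as a|00⟩ + b|01⟩ + c|10⟩ + d|11⟩, it is a product state iff ad − bc = 0.
Here (a, b, c, d) = (-0.3688, (-0.06635 + 0.5996i), 0.3688i, (0.5996 + 0.06635i)): ad − bc = (-0.3688)(0.5996 + 0.06635i) − (-0.06635 + 0.5996i)(0.3688i) = 0, so the state is separable.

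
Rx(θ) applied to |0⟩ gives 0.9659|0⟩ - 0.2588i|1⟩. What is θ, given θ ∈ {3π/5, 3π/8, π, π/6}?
π/6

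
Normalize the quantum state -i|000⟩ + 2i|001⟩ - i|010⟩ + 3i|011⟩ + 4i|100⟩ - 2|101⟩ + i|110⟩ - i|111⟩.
-0.1644i|000⟩ + 0.3288i|001⟩ - 0.1644i|010⟩ + 0.4932i|011⟩ + 0.6576i|100⟩ - 0.3288|101⟩ + 0.1644i|110⟩ - 0.1644i|111⟩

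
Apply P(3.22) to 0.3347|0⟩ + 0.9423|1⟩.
0.3347|0⟩ + (-0.9394 - 0.07381i)|1⟩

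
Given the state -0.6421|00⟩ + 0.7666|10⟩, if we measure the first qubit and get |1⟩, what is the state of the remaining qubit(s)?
|0⟩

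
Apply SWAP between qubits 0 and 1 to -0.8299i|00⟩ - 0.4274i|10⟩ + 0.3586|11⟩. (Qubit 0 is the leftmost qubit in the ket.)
-0.8299i|00⟩ - 0.4274i|01⟩ + 0.3586|11⟩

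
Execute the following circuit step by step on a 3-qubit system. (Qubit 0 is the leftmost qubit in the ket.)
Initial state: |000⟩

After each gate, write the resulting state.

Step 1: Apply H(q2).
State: 1/√2|000⟩ + 1/√2|001⟩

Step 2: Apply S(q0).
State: 1/√2|000⟩ + 1/√2|001⟩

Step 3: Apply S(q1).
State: 1/√2|000⟩ + 1/√2|001⟩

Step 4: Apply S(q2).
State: 1/√2|000⟩ + (1/√2)i|001⟩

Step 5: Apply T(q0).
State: 1/√2|000⟩ + (1/√2)i|001⟩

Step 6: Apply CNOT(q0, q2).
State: 1/√2|000⟩ + (1/√2)i|001⟩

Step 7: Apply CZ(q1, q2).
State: 1/√2|000⟩ + (1/√2)i|001⟩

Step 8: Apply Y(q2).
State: 1/√2|000⟩ + (1/√2)i|001⟩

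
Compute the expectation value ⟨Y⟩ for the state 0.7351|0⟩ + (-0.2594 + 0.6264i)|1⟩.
0.9209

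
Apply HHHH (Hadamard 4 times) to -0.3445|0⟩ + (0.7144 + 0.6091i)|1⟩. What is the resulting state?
-0.3445|0⟩ + (0.7144 + 0.6091i)|1⟩

H² = I, so an even number of Hadamards cancels: H^4 = I and the state is unchanged.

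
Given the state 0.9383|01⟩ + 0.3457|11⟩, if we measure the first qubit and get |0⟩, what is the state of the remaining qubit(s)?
|1⟩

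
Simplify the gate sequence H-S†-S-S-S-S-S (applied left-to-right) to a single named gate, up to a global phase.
H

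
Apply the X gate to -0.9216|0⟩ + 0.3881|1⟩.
0.3881|0⟩ - 0.9216|1⟩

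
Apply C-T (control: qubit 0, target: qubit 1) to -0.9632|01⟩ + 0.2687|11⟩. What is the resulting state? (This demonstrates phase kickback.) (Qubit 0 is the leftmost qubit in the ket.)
-0.9632|01⟩ + (0.19 + 0.19i)|11⟩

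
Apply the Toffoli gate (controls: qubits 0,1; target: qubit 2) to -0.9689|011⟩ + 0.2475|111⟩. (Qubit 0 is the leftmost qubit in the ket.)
-0.9689|011⟩ + 0.2475|110⟩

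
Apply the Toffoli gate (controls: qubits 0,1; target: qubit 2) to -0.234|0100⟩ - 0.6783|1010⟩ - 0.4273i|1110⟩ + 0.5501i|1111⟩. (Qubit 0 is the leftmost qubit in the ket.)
-0.234|0100⟩ - 0.6783|1010⟩ - 0.4273i|1100⟩ + 0.5501i|1101⟩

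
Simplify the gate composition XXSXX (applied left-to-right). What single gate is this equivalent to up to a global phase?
S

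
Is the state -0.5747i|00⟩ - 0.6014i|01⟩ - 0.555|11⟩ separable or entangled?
Entangled

Writing the state as a|00⟩ + b|01⟩ + c|10⟩ + d|11⟩, it is a product state iff ad − bc = 0.
Here (a, b, c, d) = (-0.5747i, -0.6014i, 0, -0.555): ad − bc = (-0.5747i)(-0.555) − (-0.6014i)(0) = 0.319i ≠ 0, so the state is entangled.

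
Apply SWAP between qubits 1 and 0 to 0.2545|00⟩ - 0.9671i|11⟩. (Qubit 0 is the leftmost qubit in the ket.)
0.2545|00⟩ - 0.9671i|11⟩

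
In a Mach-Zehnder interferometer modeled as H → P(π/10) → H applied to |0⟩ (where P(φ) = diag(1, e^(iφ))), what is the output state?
(0.9755 + 0.1545i)|0⟩ + (0.02447 - 0.1545i)|1⟩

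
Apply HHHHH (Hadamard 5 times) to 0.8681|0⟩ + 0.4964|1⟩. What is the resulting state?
0.9648|0⟩ + 0.2628|1⟩

H² = I, so H^5 = H: a single Hadamard. With (a, b) = (0.8681, 0.4964), H gives ((a + b)/√2, (a − b)/√2) = (0.9648, 0.2628).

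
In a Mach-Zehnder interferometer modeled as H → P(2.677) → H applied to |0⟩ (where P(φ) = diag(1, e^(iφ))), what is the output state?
(0.053 + 0.224i)|0⟩ + (0.947 - 0.224i)|1⟩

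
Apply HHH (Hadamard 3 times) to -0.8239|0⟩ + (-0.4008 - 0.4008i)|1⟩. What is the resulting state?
(-0.866 - 0.2834i)|0⟩ + (-0.2992 + 0.2834i)|1⟩

H² = I, so H^3 = H: a single Hadamard. With (a, b) = (-0.8239, (-0.4008 - 0.4008i)), H gives ((a + b)/√2, (a − b)/√2) = ((-0.866 - 0.2834i), (-0.2992 + 0.2834i)).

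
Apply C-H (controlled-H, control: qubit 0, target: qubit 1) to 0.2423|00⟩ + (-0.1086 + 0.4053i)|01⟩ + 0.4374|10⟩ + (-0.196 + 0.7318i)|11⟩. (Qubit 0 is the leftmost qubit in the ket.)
0.2423|00⟩ + (-0.1086 + 0.4053i)|01⟩ + (0.1707 + 0.5175i)|10⟩ + (0.4479 - 0.5175i)|11⟩

C-H leaves the control-|0⟩ kets |00⟩, |01⟩ unchanged and applies H to qubit 1 on the control-|1⟩ pair (|10⟩, |11⟩).
H = [[1/√2, 1/√2], [1/√2, -1/√2]].
With a = amp(|10⟩) = 0.4374 and b = amp(|11⟩) = (-0.196 + 0.7318i):
new amp(|10⟩) = (1/√2)·a + (1/√2)·b = (0.1707 + 0.5175i)
new amp(|11⟩) = (1/√2)·a + (-1/√2)·b = (0.4479 - 0.5175i)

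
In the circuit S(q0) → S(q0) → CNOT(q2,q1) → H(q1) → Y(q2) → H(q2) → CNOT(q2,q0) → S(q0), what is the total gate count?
8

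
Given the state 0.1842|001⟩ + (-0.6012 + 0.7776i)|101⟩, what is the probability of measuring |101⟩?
0.9661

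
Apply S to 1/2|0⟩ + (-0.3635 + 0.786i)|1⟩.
1/2|0⟩ + (-0.786 - 0.3635i)|1⟩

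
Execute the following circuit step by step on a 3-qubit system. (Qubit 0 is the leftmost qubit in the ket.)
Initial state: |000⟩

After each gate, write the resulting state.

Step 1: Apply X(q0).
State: |100⟩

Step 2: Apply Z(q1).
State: |100⟩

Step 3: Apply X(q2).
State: |101⟩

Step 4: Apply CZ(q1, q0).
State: |101⟩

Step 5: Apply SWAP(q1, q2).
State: |110⟩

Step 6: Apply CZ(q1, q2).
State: |110⟩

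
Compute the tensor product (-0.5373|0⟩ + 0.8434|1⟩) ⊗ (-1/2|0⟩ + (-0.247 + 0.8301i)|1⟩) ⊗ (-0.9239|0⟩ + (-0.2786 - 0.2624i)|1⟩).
-0.2482|000⟩ + (-0.07485 - 0.07049i)|001⟩ + (-0.1226 + 0.4121i)|010⟩ + (-0.154 + 0.08944i)|011⟩ + 0.3896|100⟩ + (0.1175 + 0.1107i)|101⟩ + (0.1925 - 0.6468i)|110⟩ + (0.2417 - 0.1404i)|111⟩

amp(|b₁b₂…⟩) = product of the factor amplitudes for bits b₁, b₂, …; only kets whose every factor amplitude is nonzero survive.
|000⟩: (-0.5373)(-1/2)(-0.9239) = -0.2482
|001⟩: (-0.5373)(-1/2)(-0.2786 - 0.2624i) = (-0.07485 - 0.07049i)
|010⟩: (-0.5373)(-0.247 + 0.8301i)(-0.9239) = (-0.1226 + 0.4121i)
|011⟩: (-0.5373)(-0.247 + 0.8301i)(-0.2786 - 0.2624i) = (-0.154 + 0.08944i)
|100⟩: (0.8434)(-1/2)(-0.9239) = 0.3896
|101⟩: (0.8434)(-1/2)(-0.2786 - 0.2624i) = (0.1175 + 0.1107i)
|110⟩: (0.8434)(-0.247 + 0.8301i)(-0.9239) = (0.1925 - 0.6468i)
|111⟩: (0.8434)(-0.247 + 0.8301i)(-0.2786 - 0.2624i) = (0.2417 - 0.1404i)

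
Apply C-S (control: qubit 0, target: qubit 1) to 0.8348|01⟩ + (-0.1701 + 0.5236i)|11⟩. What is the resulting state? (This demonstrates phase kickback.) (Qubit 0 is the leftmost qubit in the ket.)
0.8348|01⟩ + (-0.5236 - 0.1701i)|11⟩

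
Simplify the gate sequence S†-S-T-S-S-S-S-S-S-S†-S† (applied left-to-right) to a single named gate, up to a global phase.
T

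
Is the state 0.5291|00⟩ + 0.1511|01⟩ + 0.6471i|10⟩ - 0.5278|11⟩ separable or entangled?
Entangled

Writing the state as a|00⟩ + b|01⟩ + c|10⟩ + d|11⟩, it is a product state iff ad − bc = 0.
Here (a, b, c, d) = (0.5291, 0.1511, 0.6471i, -0.5278): ad − bc = (0.5291)(-0.5278) − (0.1511)(0.6471i) = (-0.2793 - 0.09778i) ≠ 0, so the state is entangled.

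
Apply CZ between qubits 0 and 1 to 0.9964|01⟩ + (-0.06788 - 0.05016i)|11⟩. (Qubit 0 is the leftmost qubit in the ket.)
0.9964|01⟩ + (0.06788 + 0.05016i)|11⟩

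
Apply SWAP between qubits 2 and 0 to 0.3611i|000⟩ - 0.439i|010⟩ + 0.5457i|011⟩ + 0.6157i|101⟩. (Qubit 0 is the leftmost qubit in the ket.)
0.3611i|000⟩ - 0.439i|010⟩ + 0.6157i|101⟩ + 0.5457i|110⟩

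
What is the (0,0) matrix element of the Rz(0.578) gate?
(0.9585 - 0.285i)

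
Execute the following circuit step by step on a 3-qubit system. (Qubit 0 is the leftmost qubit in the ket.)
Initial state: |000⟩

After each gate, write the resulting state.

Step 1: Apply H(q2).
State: 1/√2|000⟩ + 1/√2|001⟩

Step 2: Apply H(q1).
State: 1/2|000⟩ + 1/2|001⟩ + 1/2|010⟩ + 1/2|011⟩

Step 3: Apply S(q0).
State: 1/2|000⟩ + 1/2|001⟩ + 1/2|010⟩ + 1/2|011⟩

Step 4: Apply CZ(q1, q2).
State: 1/2|000⟩ + 1/2|001⟩ + 1/2|010⟩ - 1/2|011⟩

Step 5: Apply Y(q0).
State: (1/2)i|100⟩ + (1/2)i|101⟩ + (1/2)i|110⟩ - (1/2)i|111⟩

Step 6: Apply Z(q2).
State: (1/2)i|100⟩ - (1/2)i|101⟩ + (1/2)i|110⟩ + (1/2)i|111⟩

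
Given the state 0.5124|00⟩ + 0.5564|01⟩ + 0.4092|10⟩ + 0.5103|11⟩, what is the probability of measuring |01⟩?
0.3096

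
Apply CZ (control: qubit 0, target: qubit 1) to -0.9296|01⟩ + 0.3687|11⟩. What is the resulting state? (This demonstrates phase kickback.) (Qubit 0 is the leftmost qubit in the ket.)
-0.9296|01⟩ - 0.3687|11⟩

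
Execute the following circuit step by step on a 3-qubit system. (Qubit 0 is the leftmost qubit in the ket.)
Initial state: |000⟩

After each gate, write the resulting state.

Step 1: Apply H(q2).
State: 1/√2|000⟩ + 1/√2|001⟩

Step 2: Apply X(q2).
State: 1/√2|000⟩ + 1/√2|001⟩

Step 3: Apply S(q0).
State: 1/√2|000⟩ + 1/√2|001⟩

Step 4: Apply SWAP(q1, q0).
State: 1/√2|000⟩ + 1/√2|001⟩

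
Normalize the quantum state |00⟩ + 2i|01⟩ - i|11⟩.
1/√6|00⟩ + 0.8165i|01⟩ - (1/√6)i|11⟩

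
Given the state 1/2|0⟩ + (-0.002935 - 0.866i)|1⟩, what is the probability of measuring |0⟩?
1/4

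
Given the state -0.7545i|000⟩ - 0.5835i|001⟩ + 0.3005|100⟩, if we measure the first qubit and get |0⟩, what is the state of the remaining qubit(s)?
-0.791i|00⟩ - 0.6118i|01⟩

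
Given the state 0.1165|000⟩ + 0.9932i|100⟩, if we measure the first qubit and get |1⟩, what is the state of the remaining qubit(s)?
i|00⟩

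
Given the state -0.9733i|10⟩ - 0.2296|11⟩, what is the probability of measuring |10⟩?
0.9473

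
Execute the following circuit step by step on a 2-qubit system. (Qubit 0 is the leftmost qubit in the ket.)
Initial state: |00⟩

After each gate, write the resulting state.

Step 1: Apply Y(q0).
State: i|10⟩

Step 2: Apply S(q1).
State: i|10⟩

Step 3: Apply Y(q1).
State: -|11⟩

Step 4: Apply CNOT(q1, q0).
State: -|01⟩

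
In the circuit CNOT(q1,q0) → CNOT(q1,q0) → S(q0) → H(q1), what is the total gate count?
4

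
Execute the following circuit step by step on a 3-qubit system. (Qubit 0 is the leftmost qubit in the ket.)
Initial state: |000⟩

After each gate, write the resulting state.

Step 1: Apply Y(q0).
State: i|100⟩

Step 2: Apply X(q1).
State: i|110⟩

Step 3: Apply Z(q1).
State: -i|110⟩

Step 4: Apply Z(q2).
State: -i|110⟩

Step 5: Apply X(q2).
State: -i|111⟩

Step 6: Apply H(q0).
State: -(1/√2)i|011⟩ + (1/√2)i|111⟩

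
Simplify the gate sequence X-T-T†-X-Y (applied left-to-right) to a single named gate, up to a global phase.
Y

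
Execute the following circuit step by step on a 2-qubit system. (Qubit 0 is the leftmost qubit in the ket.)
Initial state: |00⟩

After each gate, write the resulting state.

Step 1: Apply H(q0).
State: 1/√2|00⟩ + 1/√2|10⟩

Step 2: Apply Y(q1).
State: (1/√2)i|01⟩ + (1/√2)i|11⟩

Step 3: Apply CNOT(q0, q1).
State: (1/√2)i|01⟩ + (1/√2)i|10⟩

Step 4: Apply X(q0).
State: (1/√2)i|00⟩ + (1/√2)i|11⟩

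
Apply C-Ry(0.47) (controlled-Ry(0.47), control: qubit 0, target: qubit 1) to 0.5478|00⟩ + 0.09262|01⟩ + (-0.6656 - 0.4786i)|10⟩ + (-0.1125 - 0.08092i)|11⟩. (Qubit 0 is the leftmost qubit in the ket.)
0.5478|00⟩ + 0.09262|01⟩ + (-0.6211 - 0.4466i)|10⟩ + (-0.2644 - 0.1901i)|11⟩

C-Ry(0.47) leaves the control-|0⟩ kets |00⟩, |01⟩ unchanged and applies Ry(0.47) to qubit 1 on the control-|1⟩ pair (|10⟩, |11⟩).
Ry(0.47) = [[cos(θ/2), −sin(θ/2)], [sin(θ/2), cos(θ/2)]]; θ = 0.47, cos(θ/2) ≈ 0.972514, sin(θ/2) ≈ 0.232843.
With a = amp(|10⟩) = (-0.6656 - 0.4786i) and b = amp(|11⟩) = (-0.1125 - 0.08092i):
new amp(|10⟩) = (0.972514)·a + (-0.232843)·b = (-0.6211 - 0.4466i)
new amp(|11⟩) = (0.232843)·a + (0.972514)·b = (-0.2644 - 0.1901i)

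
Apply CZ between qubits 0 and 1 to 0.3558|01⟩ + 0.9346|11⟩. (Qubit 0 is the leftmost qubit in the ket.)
0.3558|01⟩ - 0.9346|11⟩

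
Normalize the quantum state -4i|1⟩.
-i|1⟩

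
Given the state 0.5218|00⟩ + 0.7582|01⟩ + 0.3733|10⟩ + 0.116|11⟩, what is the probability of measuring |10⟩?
0.1394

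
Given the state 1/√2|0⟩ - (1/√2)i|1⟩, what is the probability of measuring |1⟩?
1/2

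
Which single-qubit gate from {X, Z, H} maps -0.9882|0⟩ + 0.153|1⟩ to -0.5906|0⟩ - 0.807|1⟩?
H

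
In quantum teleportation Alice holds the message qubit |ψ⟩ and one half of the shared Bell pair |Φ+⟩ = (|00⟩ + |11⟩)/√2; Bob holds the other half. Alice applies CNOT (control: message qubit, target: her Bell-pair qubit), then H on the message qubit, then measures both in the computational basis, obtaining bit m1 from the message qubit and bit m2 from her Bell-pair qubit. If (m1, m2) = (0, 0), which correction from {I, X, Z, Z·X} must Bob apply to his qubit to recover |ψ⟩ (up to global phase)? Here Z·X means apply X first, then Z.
I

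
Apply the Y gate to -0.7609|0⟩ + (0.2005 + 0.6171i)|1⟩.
(0.6171 - 0.2005i)|0⟩ - 0.7609i|1⟩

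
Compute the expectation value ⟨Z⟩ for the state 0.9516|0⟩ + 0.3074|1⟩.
0.811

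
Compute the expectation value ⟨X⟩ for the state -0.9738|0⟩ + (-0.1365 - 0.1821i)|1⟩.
0.2658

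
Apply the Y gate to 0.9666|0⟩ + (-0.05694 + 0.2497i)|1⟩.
(0.2497 + 0.05694i)|0⟩ + 0.9666i|1⟩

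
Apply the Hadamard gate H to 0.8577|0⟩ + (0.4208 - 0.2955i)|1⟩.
(0.904 - 0.209i)|0⟩ + (0.3089 + 0.209i)|1⟩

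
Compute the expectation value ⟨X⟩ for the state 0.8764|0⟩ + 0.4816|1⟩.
0.8441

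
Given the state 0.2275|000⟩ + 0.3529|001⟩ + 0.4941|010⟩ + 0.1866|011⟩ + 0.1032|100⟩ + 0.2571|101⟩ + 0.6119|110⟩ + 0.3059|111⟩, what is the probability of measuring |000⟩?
0.05176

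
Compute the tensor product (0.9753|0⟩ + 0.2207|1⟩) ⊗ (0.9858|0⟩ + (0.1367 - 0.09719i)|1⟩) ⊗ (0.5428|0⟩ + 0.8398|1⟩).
0.5219|000⟩ + 0.8074|001⟩ + (0.07237 - 0.05145i)|010⟩ + (0.112 - 0.0796i)|011⟩ + 0.1181|100⟩ + 0.1827|101⟩ + (0.01638 - 0.01164i)|110⟩ + (0.02534 - 0.01801i)|111⟩

amp(|b₁b₂…⟩) = product of the factor amplitudes for bits b₁, b₂, …; only kets whose every factor amplitude is nonzero survive.
|000⟩: (0.9753)(0.9858)(0.5428) = 0.5219
|001⟩: (0.9753)(0.9858)(0.8398) = 0.8074
|010⟩: (0.9753)(0.1367 - 0.09719i)(0.5428) = (0.07237 - 0.05145i)
|011⟩: (0.9753)(0.1367 - 0.09719i)(0.8398) = (0.112 - 0.0796i)
|100⟩: (0.2207)(0.9858)(0.5428) = 0.1181
|101⟩: (0.2207)(0.9858)(0.8398) = 0.1827
|110⟩: (0.2207)(0.1367 - 0.09719i)(0.5428) = (0.01638 - 0.01164i)
|111⟩: (0.2207)(0.1367 - 0.09719i)(0.8398) = (0.02534 - 0.01801i)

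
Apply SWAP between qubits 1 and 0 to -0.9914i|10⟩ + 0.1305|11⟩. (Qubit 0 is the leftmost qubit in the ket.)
-0.9914i|01⟩ + 0.1305|11⟩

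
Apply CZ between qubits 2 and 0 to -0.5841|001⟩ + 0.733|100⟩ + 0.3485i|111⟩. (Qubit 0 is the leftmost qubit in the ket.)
-0.5841|001⟩ + 0.733|100⟩ - 0.3485i|111⟩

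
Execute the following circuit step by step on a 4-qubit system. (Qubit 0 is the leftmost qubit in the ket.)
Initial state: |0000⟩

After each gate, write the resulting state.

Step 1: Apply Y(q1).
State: i|0100⟩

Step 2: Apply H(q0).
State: (1/√2)i|0100⟩ + (1/√2)i|1100⟩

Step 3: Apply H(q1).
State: (1/2)i|0000⟩ - (1/2)i|0100⟩ + (1/2)i|1000⟩ - (1/2)i|1100⟩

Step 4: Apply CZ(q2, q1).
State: (1/2)i|0000⟩ - (1/2)i|0100⟩ + (1/2)i|1000⟩ - (1/2)i|1100⟩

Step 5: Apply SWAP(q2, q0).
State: (1/2)i|0000⟩ + (1/2)i|0010⟩ - (1/2)i|0100⟩ - (1/2)i|0110⟩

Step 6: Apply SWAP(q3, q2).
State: (1/2)i|0000⟩ + (1/2)i|0001⟩ - (1/2)i|0100⟩ - (1/2)i|0101⟩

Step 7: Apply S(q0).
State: (1/2)i|0000⟩ + (1/2)i|0001⟩ - (1/2)i|0100⟩ - (1/2)i|0101⟩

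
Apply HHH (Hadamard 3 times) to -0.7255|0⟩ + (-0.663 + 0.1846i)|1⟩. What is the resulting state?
(-0.9818 + 0.1305i)|0⟩ + (-0.04419 - 0.1305i)|1⟩

H² = I, so H^3 = H: a single Hadamard. With (a, b) = (-0.7255, (-0.663 + 0.1846i)), H gives ((a + b)/√2, (a − b)/√2) = ((-0.9818 + 0.1305i), (-0.04419 - 0.1305i)).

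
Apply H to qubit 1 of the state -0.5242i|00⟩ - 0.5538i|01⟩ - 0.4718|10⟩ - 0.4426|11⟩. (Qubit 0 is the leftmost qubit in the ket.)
-0.7623i|00⟩ + 0.02093i|01⟩ - 0.6466|10⟩ - 0.02065|11⟩

H on qubit 1 mixes each pair of kets that differ only in qubit 1: amplitudes (a, b) of (|…0…⟩, |…1…⟩) become ((a + b)/√2, (a − b)/√2). Kets absent from the input have amplitude 0.
(|00⟩, |01⟩): (a, b) = (-0.5242i, -0.5538i) → (-0.7623i, 0.02093i)
(|10⟩, |11⟩): (a, b) = (-0.4718, -0.4426) → (-0.6466, -0.02065)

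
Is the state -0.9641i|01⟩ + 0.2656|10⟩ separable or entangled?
Entangled

Writing the state as a|00⟩ + b|01⟩ + c|10⟩ + d|11⟩, it is a product state iff ad − bc = 0.
Here (a, b, c, d) = (0, -0.9641i, 0.2656, 0): ad − bc = (0)(0) − (-0.9641i)(0.2656) = 0.2561i ≠ 0, so the state is entangled.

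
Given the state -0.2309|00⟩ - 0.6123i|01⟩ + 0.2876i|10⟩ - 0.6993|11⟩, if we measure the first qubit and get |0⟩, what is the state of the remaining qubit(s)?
-0.3528|0⟩ - 0.9357i|1⟩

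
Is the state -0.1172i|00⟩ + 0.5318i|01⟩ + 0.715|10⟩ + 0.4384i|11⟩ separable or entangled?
Entangled

Writing the state as a|00⟩ + b|01⟩ + c|10⟩ + d|11⟩, it is a product state iff ad − bc = 0.
Here (a, b, c, d) = (-0.1172i, 0.5318i, 0.715, 0.4384i): ad − bc = (-0.1172i)(0.4384i) − (0.5318i)(0.715) = (0.05138 - 0.3802i) ≠ 0, so the state is entangled.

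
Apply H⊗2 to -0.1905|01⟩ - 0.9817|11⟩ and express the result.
-0.5861|00⟩ + 0.5861|01⟩ + 0.3956|10⟩ - 0.3956|11⟩

H⊗2 gives amp(|y⟩) = (1/2) Σ_x (−1)^(x·y) amp(|x⟩), where x·y is the number of positions in which both x and y have a 1.
|00⟩: (-0.1905 - 0.9817)/2 = -0.5861
|01⟩: (0.1905 + 0.9817)/2 = 0.5861
|10⟩: (-0.1905 + 0.9817)/2 = 0.3956
|11⟩: (0.1905 - 0.9817)/2 = -0.3956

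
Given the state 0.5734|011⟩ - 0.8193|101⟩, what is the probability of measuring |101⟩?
0.6713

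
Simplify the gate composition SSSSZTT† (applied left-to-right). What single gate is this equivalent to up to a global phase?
Z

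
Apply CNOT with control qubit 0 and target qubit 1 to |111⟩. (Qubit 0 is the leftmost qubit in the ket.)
|101⟩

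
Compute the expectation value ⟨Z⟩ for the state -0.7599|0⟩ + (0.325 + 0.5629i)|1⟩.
0.155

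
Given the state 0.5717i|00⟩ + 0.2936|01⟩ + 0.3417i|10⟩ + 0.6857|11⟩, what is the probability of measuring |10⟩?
0.1168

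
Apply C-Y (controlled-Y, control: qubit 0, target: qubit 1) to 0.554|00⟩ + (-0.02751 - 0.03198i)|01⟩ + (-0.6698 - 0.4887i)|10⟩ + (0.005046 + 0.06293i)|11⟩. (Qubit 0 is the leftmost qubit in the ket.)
0.554|00⟩ + (-0.02751 - 0.03198i)|01⟩ + (0.06293 - 0.005046i)|10⟩ + (0.4887 - 0.6698i)|11⟩

C-Y leaves the control-|0⟩ kets |00⟩, |01⟩ unchanged and applies Y to qubit 1 on the control-|1⟩ pair (|10⟩, |11⟩).
Y = [[0, -i], [i, 0]].
With a = amp(|10⟩) = (-0.6698 - 0.4887i) and b = amp(|11⟩) = (0.005046 + 0.06293i):
new amp(|10⟩) = (-i)·b = (0.06293 - 0.005046i)
new amp(|11⟩) = (i)·a = (0.4887 - 0.6698i)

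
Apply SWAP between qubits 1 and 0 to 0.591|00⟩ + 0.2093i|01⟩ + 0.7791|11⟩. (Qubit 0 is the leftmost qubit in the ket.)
0.591|00⟩ + 0.2093i|10⟩ + 0.7791|11⟩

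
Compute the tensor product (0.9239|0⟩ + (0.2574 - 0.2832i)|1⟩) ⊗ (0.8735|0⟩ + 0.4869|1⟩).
0.807|00⟩ + 0.4498|01⟩ + (0.2248 - 0.2474i)|10⟩ + (0.1253 - 0.1379i)|11⟩

amp(|b₁b₂…⟩) = product of the factor amplitudes for bits b₁, b₂, …; only kets whose every factor amplitude is nonzero survive.
|00⟩: (0.9239)(0.8735) = 0.807
|01⟩: (0.9239)(0.4869) = 0.4498
|10⟩: (0.2574 - 0.2832i)(0.8735) = (0.2248 - 0.2474i)
|11⟩: (0.2574 - 0.2832i)(0.4869) = (0.1253 - 0.1379i)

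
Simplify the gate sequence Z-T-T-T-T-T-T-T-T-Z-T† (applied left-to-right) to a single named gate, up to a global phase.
T†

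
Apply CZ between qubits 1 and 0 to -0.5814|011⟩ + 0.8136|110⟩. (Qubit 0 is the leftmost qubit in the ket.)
-0.5814|011⟩ - 0.8136|110⟩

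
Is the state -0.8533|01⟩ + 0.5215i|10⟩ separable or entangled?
Entangled

Writing the state as a|00⟩ + b|01⟩ + c|10⟩ + d|11⟩, it is a product state iff ad − bc = 0.
Here (a, b, c, d) = (0, -0.8533, 0.5215i, 0): ad − bc = (0)(0) − (-0.8533)(0.5215i) = 0.445i ≠ 0, so the state is entangled.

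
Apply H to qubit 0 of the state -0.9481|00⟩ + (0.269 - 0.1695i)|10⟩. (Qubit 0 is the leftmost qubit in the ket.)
(-0.4802 - 0.1199i)|00⟩ + (-0.8606 + 0.1199i)|10⟩

H on qubit 0 mixes each pair of kets that differ only in qubit 0: amplitudes (a, b) of (|…0…⟩, |…1…⟩) become ((a + b)/√2, (a − b)/√2). Kets absent from the input have amplitude 0.
(|00⟩, |10⟩): (a, b) = (-0.9481, (0.269 - 0.1695i)) → ((-0.4802 - 0.1199i), (-0.8606 + 0.1199i))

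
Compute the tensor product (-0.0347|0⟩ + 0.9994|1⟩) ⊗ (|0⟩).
-0.0347|00⟩ + 0.9994|10⟩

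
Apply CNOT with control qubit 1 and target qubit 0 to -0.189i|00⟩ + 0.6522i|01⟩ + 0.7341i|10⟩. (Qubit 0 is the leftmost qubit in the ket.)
-0.189i|00⟩ + 0.7341i|10⟩ + 0.6522i|11⟩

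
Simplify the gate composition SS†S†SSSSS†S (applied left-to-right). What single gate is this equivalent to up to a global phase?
S†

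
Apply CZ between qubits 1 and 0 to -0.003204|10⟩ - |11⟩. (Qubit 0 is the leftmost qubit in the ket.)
-0.003204|10⟩ + |11⟩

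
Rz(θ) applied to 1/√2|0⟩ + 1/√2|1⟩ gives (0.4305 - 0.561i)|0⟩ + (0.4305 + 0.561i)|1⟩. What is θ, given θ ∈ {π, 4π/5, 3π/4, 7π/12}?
7π/12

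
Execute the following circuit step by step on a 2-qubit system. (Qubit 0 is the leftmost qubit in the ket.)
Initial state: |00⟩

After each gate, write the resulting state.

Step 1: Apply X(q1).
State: |01⟩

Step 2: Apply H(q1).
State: 1/√2|00⟩ - 1/√2|01⟩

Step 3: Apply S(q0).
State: 1/√2|00⟩ - 1/√2|01⟩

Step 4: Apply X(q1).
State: -1/√2|00⟩ + 1/√2|01⟩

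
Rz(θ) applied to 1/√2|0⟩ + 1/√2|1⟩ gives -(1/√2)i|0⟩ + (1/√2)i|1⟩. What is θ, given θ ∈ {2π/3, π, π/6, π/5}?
π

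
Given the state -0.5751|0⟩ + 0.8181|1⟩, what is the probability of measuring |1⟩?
0.6693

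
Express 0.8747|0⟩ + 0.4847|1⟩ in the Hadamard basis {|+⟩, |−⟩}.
0.9612|+⟩ + 0.2758|−⟩

With |ψ⟩ = α|0⟩ + β|1⟩, the Hadamard-basis coefficients are ⟨+|ψ⟩ = (α + β)/√2 and ⟨−|ψ⟩ = (α − β)/√2.
Here α = 0.8747, β = 0.4847: (α + β)/√2 = 0.9612, (α − β)/√2 = 0.2758.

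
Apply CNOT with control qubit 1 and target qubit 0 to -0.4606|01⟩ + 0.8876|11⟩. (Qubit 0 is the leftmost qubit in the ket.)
0.8876|01⟩ - 0.4606|11⟩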